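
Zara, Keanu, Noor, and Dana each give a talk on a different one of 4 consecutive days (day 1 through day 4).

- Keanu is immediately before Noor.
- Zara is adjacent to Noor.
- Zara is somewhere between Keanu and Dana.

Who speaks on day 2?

With clues 1–2, Dana and Zara are ruled out for day 2.
With clues 1–3, Keanu is ruled out for day 2.
So day 2 is Noor.

Noor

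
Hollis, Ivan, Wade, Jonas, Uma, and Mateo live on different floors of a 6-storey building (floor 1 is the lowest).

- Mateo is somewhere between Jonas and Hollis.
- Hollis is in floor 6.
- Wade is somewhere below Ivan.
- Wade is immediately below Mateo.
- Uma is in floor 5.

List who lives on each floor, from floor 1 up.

From clue 1: Mateo is in {2,3,4,5}.
From clues 1–2: Hollis → floor 6.
From clues 1–3: Ivan is in {2,3,4,5}.
From clues 1–4: Ivan is in {4,5}.
From clues 1–5: Jonas → floor 1, Wade → floor 2, Mateo → floor 3, Ivan → floor 4, Uma → floor 5.

Jonas, Wade, Mateo, Ivan, Uma, Hollis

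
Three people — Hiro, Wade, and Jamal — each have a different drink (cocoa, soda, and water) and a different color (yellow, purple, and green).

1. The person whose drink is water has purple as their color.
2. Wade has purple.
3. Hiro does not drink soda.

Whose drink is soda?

With clues 1–2, Wade is impossible for the one with drink soda.
With clues 1–3, Hiro is impossible for the one with drink soda.
That leaves Jamal.

Jamal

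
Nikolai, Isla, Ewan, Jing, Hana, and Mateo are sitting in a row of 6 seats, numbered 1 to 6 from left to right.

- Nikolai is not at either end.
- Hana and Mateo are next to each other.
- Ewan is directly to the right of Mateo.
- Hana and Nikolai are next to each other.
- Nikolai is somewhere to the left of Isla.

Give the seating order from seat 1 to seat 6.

From clue 1: Nikolai is in {2,3,4,5}.
From clues 1–4: Nikolai is in {2,3}.
From clues 1–5: Jing → seat 1, Nikolai → seat 2, Hana → seat 3, Mateo → seat 4, Ewan → seat 5, Isla → seat 6.

Jing, Nikolai, Hana, Mateo, Ewan, Isla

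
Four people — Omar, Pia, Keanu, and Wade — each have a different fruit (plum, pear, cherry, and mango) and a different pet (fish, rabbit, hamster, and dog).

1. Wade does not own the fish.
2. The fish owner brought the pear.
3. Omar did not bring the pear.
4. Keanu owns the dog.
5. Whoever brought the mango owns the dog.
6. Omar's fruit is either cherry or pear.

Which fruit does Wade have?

With clues 1–2, pear is impossible for Wade's fruit.
With clues 1–5, mango is impossible for Wade's fruit.
With clues 1–6, cherry is impossible for Wade's fruit.
That leaves plum.

plum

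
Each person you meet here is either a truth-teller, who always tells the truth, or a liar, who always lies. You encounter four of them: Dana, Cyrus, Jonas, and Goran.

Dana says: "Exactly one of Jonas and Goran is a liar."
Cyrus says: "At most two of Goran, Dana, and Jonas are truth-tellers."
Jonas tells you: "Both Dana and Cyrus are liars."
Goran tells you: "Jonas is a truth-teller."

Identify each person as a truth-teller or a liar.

Consider Dana. Suppose Dana is a truth-teller.
Then no assignment of the remaining roles makes every statement match its speaker's type — contradiction.
So Dana is a liar.
With that fixed, Cyrus's statement is true, so Cyrus is a truth-teller.
With that fixed, Jonas's statement is false, so Jonas is a liar.
With that fixed, Goran's statement is false, so Goran is a liar.

Dana: liar, Cyrus: truth-teller, Jonas: liar, Goran: liar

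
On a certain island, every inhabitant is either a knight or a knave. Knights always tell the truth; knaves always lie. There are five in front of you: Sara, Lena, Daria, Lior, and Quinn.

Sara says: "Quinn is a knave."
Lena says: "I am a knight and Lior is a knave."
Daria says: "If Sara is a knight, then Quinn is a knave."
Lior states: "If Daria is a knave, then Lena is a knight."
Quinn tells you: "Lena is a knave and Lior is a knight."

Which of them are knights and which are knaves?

Consider Sara. Suppose Sara is a knight.
Then no assignment of the remaining roles makes every statement match its speaker's type — contradiction.
So Sara is a knave.
With that fixed, Daria's statement is true, so Daria is a knight.
With that fixed, Lior's statement is true, so Lior is a knight.
With that fixed, Lena's statement is false, so Lena is a knave.
With that fixed, Quinn's statement is true, so Quinn is a knight.

Sara: knave, Lena: knave, Daria: knight, Lior: knight, Quinn: knight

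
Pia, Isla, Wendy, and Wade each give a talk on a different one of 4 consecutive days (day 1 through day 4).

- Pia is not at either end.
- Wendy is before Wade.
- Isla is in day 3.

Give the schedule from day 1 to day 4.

Wendy, Pia, Isla, Wade

From clue 1: Pia is in {2,3}.
From clues 1–3: Wendy → day 1, Pia → day 2, Isla → day 3, Wade → day 4.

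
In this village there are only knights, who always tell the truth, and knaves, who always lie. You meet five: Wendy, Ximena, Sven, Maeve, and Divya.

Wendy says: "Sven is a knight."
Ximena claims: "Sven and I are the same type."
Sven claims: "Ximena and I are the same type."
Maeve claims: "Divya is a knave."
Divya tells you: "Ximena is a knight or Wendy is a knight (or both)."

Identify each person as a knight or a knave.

Consider Wendy. Suppose Wendy is a knave.
Then no assignment of the remaining roles makes every statement match its speaker's type — contradiction.
So Wendy is a knight.
With that fixed, Divya's statement is true, so Divya is a knight.
With that fixed, Maeve's statement is false, so Maeve is a knave.
Consider Ximena. Suppose Ximena is a knave.
Then whichever role Sven has, Sven's statement has the wrong truth value — contradiction.
So Ximena is a knight.
Consider Sven. Suppose Sven is a knave.
Then Wendy's statement comes out false, contradicting Wendy being a knight.
So Sven is a knight.

Wendy: knight, Ximena: knight, Sven: knight, Maeve: knave, Divya: knight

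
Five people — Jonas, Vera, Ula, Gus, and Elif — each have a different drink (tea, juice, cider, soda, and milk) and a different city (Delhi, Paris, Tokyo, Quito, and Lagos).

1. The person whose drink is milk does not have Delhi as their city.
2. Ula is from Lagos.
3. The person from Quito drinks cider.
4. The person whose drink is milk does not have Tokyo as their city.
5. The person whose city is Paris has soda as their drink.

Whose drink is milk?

Ula

With clues 1–5, Elif, Gus, Jonas, and Vera are impossible for the one with drink milk.
That leaves Ula.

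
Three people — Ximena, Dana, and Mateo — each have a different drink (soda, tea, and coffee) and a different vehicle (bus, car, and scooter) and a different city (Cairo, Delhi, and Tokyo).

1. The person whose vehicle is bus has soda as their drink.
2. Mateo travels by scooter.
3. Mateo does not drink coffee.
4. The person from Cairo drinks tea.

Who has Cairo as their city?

With clues 1–4, Dana and Ximena are impossible for the one with city Cairo.
That leaves Mateo.

Mateo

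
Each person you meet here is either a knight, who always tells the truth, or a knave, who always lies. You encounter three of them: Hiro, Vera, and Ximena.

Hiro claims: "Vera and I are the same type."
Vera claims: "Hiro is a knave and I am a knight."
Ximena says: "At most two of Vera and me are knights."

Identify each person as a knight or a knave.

Regardless of anyone's role, Ximena's statement is true, so Ximena is a knight.
Consider Hiro. Suppose Hiro is a knight.
Then no assignment of the remaining roles makes every statement match its speaker's type — contradiction.
So Hiro is a knave.
Consider Vera. Suppose Vera is a knave.
Then Hiro's statement comes out true, contradicting Hiro being a knave.
So Vera is a knight.

Hiro: knave, Vera: knight, Ximena: knight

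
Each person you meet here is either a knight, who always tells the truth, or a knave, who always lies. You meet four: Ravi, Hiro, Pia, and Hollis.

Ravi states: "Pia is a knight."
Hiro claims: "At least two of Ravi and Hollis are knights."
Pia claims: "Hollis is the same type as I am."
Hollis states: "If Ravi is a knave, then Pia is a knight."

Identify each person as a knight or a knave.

Consider Ravi. Suppose Ravi is a knave.
Then no assignment of the remaining roles makes every statement match its speaker's type — contradiction.
So Ravi is a knight.
With that fixed, Hollis's statement is true, so Hollis is a knight.
With that fixed, Hiro's statement is true, so Hiro is a knight.
Consider Pia. Suppose Pia is a knave.
Then Ravi's statement comes out false, contradicting Ravi being a knight.
So Pia is a knight.

Ravi: knight, Hiro: knight, Pia: knight, Hollis: knight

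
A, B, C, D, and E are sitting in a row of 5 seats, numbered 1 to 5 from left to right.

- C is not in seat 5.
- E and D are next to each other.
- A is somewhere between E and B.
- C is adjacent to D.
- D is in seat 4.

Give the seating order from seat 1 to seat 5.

B, A, C, D, E

From clue 1: C is in {1,2,3,4}.
From clues 1–3: A is in {2,3,4}.
From clues 1–4: A is in {2,4}.
From clues 1–5: B → seat 1, A → seat 2, C → seat 3, D → seat 4, E → seat 5.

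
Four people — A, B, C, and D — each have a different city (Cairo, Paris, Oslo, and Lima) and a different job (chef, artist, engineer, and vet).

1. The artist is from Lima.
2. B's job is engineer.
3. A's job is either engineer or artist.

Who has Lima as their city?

A

With clues 1–2, B is impossible for the one with city Lima.
With clues 1–3, C and D are impossible for the one with city Lima.
That leaves A.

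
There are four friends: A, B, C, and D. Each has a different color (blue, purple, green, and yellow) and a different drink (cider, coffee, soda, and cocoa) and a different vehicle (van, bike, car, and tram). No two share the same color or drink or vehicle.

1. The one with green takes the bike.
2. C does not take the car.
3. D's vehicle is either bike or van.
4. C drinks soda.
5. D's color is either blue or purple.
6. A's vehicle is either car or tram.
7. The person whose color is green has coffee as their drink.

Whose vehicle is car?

With clues 1–2, C is impossible for the one with vehicle car.
With clues 1–3, D is impossible for the one with vehicle car.
With clues 1–7, B is impossible for the one with vehicle car.
That leaves A.

A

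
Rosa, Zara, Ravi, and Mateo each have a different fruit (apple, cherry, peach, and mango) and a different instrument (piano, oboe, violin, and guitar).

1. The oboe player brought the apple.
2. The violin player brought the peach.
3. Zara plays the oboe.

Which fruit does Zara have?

apple

With clues 1–3, cherry, mango, and peach are impossible for Zara's fruit.
That leaves apple.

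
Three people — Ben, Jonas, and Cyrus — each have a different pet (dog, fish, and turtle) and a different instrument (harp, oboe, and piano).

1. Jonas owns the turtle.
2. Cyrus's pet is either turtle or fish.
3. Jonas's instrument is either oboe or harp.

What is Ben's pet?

dog

Clue 1 rules out turtle for Ben's pet.
With clues 1–2, fish is impossible for Ben's pet.
That leaves dog.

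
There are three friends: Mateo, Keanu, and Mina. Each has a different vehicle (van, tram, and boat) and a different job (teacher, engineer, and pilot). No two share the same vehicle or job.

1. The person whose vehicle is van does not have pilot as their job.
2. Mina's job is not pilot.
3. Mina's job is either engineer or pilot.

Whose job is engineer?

Mina

With clues 1–3, Keanu and Mateo are impossible for the one with job engineer.
That leaves Mina.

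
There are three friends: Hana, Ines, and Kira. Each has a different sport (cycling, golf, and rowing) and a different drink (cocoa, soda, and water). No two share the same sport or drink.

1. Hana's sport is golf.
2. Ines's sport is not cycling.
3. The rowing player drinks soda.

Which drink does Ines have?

soda

With clues 1–3, cocoa and water are impossible for Ines's drink.
That leaves soda.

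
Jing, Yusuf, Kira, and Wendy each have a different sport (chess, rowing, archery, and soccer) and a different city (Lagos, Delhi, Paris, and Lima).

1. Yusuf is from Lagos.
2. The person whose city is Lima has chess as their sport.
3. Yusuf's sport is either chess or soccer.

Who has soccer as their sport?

With clues 1–3, Jing, Kira, and Wendy are impossible for the one with sport soccer.
That leaves Yusuf.

Yusuf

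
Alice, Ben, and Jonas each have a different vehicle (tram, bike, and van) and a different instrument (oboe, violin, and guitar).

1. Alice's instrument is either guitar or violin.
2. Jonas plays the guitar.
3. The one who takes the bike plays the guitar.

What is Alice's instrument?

Clue 1 rules out oboe for Alice's instrument.
With clues 1–2, guitar is impossible for Alice's instrument.
That leaves violin.

violin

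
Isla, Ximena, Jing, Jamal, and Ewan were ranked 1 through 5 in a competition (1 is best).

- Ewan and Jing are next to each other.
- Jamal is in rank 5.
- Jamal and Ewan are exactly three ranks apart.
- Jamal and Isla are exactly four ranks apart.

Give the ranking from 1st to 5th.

From clues 1–2: Jamal → rank 5.
From clues 1–3: Ewan → rank 2.
From clues 1–4: Isla → rank 1, Jing → rank 3, Ximena → rank 4.

Isla, Ewan, Jing, Ximena, Jamal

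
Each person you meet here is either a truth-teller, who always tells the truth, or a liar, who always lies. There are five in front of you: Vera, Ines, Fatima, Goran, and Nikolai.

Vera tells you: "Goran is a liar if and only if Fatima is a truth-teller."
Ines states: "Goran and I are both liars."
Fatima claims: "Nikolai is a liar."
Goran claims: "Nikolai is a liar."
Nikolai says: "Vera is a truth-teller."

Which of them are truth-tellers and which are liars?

Vera: liar, Ines: liar, Fatima: truth-teller, Goran: truth-teller, Nikolai: liar

Consider Vera. Suppose Vera is a truth-teller.
Then no assignment of the remaining roles makes every statement match its speaker's type — contradiction.
So Vera is a liar.
With that fixed, Nikolai's statement is false, so Nikolai is a liar.
With that fixed, Fatima's statement is true, so Fatima is a truth-teller.
With that fixed, Goran's statement is true, so Goran is a truth-teller.
With that fixed, Ines's statement is false, so Ines is a liar.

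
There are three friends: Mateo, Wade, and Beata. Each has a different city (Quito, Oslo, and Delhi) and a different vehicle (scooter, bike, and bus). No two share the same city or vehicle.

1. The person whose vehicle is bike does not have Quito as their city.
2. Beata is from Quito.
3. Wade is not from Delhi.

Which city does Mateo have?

With clues 1–2, Quito is impossible for Mateo's city.
With clues 1–3, Oslo is impossible for Mateo's city.
That leaves Delhi.

Delhi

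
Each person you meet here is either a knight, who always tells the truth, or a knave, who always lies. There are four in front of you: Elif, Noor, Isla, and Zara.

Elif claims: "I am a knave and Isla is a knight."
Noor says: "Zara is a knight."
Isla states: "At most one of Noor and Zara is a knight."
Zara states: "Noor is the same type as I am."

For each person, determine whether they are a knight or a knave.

Elif: knave, Noor: knight, Isla: knave, Zara: knight

Consider Elif. Suppose Elif is a knight.
Then Elif's own statement would have to be true, but it can't be — contradiction.
So Elif is a knave.
Consider Noor. Suppose Noor is a knave.
Then whichever role Zara has, Zara's statement has the wrong truth value — contradiction.
So Noor is a knight.
Consider Isla. Suppose Isla is a knight.
Then Elif's statement comes out true, contradicting Elif being a knave.
So Isla is a knave.
Consider Zara. Suppose Zara is a knave.
Then Noor's statement comes out false, contradicting Noor being a knight.
So Zara is a knight.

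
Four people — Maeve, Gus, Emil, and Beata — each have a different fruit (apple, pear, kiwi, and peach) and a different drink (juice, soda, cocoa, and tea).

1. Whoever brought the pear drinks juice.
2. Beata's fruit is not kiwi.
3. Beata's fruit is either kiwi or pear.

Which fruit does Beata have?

pear

With clues 1–2, kiwi is impossible for Beata's fruit.
With clues 1–3, apple and peach are impossible for Beata's fruit.
That leaves pear.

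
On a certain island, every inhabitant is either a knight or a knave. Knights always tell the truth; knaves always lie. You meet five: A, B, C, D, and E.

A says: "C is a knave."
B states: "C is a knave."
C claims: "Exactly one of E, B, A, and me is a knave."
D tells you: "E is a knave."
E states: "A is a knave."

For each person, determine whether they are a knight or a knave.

Consider A. Suppose A is a knave.
Then no assignment of the remaining roles makes every statement match its speaker's type — contradiction.
So A is a knight.
With that fixed, E's statement is false, so E is a knave.
With that fixed, D's statement is true, so D is a knight.
Consider B. Suppose B is a knave.
Then no assignment of the remaining roles makes every statement match its speaker's type — contradiction.
So B is a knight.
Consider C. Suppose C is a knight.
Then A's statement comes out false, contradicting A being a knight.
So C is a knave.

A: knight, B: knight, C: knave, D: knight, E: knave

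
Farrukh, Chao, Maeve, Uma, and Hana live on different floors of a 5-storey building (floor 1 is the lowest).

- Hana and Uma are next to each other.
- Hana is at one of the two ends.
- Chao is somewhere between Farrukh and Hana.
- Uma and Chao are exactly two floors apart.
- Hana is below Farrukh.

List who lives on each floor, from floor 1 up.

From clues 1–2: Uma is in {2,4}.
From clues 1–4: Maeve → floor 3.
From clues 1–5: Hana → floor 1, Uma → floor 2, Chao → floor 4, Farrukh → floor 5.

Hana, Uma, Maeve, Chao, Farrukh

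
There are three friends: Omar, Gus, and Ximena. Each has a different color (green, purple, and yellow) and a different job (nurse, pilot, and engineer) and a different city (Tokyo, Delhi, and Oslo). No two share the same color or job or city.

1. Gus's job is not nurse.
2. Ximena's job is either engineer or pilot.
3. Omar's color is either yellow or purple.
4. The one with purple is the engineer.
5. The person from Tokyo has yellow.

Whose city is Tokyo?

Omar

With clues 1–5, Gus and Ximena are impossible for the one with city Tokyo.
That leaves Omar.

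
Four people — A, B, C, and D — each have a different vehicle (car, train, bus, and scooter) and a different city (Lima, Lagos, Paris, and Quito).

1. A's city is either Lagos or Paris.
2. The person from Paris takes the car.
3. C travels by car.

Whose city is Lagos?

With clues 1–3, B, C, and D are impossible for the one with city Lagos.
That leaves A.

A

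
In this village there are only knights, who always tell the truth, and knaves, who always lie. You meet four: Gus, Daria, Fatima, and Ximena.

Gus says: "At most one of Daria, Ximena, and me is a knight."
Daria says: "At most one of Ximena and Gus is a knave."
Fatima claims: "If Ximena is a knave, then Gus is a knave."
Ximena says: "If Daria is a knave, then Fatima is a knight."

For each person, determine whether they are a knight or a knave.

Consider Gus. Suppose Gus is a knight.
Then no assignment of the remaining roles makes every statement match its speaker's type — contradiction.
So Gus is a knave.
With that fixed, Fatima's statement is true, so Fatima is a knight.
With that fixed, Ximena's statement is true, so Ximena is a knight.
With that fixed, Daria's statement is true, so Daria is a knight.

Gus: knave, Daria: knight, Fatima: knight, Ximena: knight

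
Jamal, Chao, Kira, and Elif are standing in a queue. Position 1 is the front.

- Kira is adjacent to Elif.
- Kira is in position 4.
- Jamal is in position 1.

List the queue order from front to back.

From clues 1–2: Elif → position 3, Kira → position 4.
From clues 1–3: Jamal → position 1, Chao → position 2.

Jamal, Chao, Elif, Kira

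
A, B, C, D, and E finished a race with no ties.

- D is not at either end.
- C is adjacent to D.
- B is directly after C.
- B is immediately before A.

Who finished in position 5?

With clue 1, D is ruled out for place 5.
With clues 1–3, C is ruled out for place 5.
With clues 1–4, B and E are ruled out for place 5.
So place 5 is A.

A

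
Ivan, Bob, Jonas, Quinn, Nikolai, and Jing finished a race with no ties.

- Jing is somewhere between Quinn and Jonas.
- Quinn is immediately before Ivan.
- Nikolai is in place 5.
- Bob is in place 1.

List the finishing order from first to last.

Bob, Quinn, Ivan, Jing, Nikolai, Jonas

From clue 1: Jing is in {2,3,4,5}.
From clues 1–3: Nikolai → place 5.
From clues 1–4: Bob → place 1, Quinn → place 2, Ivan → place 3, Jing → place 4, Jonas → place 6.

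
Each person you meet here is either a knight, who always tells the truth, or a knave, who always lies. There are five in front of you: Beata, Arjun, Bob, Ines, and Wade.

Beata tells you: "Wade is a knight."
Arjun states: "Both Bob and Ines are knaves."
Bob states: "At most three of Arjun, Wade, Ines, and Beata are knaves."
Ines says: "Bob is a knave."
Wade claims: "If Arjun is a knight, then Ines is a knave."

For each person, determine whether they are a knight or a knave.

Beata: knight, Arjun: knave, Bob: knight, Ines: knave, Wade: knight

Consider Beata. Suppose Beata is a knave.
Then no assignment of the remaining roles makes every statement match its speaker's type — contradiction.
So Beata is a knight.
With that fixed, Bob's statement is true, so Bob is a knight.
With that fixed, Ines's statement is false, so Ines is a knave.
With that fixed, Wade's statement is true, so Wade is a knight.
With that fixed, Arjun's statement is false, so Arjun is a knave.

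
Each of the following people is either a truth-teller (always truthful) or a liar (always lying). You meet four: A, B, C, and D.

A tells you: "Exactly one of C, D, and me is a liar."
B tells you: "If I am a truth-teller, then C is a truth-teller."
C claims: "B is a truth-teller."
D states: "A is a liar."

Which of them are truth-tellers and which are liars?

Consider A. Suppose A is a liar.
Then no assignment of the remaining roles makes every statement match its speaker's type — contradiction.
So A is a truth-teller.
With that fixed, D's statement is false, so D is a liar.
Consider B. Suppose B is a liar.
Then B's own statement would have to be false, but it can't be — contradiction.
So B is a truth-teller.
With that fixed, C's statement is true, so C is a truth-teller.

A: truth-teller, B: truth-teller, C: truth-teller, D: liar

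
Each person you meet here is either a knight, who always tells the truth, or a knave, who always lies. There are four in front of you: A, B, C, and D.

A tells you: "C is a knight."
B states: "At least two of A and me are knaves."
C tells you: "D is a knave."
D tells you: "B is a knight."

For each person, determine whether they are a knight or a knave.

Consider A. Suppose A is a knave.
Then whichever role B has, B's statement has the wrong truth value — contradiction.
So A is a knight.
With that fixed, B's statement is false, so B is a knave.
With that fixed, D's statement is false, so D is a knave.
With that fixed, C's statement is true, so C is a knight.

A: knight, B: knave, C: knight, D: knave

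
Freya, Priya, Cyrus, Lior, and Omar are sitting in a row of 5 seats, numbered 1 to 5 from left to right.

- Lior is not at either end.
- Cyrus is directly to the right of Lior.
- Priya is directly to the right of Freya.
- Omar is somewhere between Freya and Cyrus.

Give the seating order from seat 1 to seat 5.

From clue 1: Lior is in {2,3,4}.
From clues 1–2: Cyrus is in {3,4,5}.
From clues 1–3: Freya is in {1,2,4}.
From clues 1–4: Freya → seat 1, Priya → seat 2, Omar → seat 3, Lior → seat 4, Cyrus → seat 5.

Freya, Priya, Omar, Lior, Cyrus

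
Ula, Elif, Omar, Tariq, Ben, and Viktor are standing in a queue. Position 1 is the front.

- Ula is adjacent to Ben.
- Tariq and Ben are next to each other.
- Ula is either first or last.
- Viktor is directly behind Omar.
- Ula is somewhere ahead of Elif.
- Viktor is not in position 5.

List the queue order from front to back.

Ula, Ben, Tariq, Elif, Omar, Viktor

From clues 1–2: Ben is in {2,3,4,5}.
From clues 1–3: Ula is in {1,6}.
From clues 1–5: Ula → position 1, Ben → position 2, Tariq → position 3.
From clues 1–6: Elif → position 4, Omar → position 5, Viktor → position 6.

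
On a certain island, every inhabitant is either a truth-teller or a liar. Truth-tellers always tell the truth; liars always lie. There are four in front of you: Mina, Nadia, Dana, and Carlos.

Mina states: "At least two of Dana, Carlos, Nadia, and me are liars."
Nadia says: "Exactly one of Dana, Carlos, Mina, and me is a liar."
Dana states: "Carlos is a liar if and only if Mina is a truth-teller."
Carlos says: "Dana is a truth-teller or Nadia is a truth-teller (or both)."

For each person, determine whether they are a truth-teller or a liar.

Mina: liar, Nadia: truth-teller, Dana: truth-teller, Carlos: truth-teller

Consider Mina. Suppose Mina is a truth-teller.
Then no assignment of the remaining roles makes every statement match its speaker's type — contradiction.
So Mina is a liar.
Consider Nadia. Suppose Nadia is a liar.
Then Mina's statement comes out true, contradicting Mina being a liar.
So Nadia is a truth-teller.
With that fixed, Carlos's statement is true, so Carlos is a truth-teller.
With that fixed, Dana's statement is true, so Dana is a truth-teller.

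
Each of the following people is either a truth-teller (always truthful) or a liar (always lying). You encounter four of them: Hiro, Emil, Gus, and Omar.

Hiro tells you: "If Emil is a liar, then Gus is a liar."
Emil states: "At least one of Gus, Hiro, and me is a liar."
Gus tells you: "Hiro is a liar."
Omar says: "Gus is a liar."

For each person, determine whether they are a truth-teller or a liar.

Hiro: truth-teller, Emil: truth-teller, Gus: liar, Omar: truth-teller

Consider Hiro. Suppose Hiro is a liar.
Then no assignment of the remaining roles makes every statement match its speaker's type — contradiction.
So Hiro is a truth-teller.
With that fixed, Gus's statement is false, so Gus is a liar.
With that fixed, Omar's statement is true, so Omar is a truth-teller.
With that fixed, Emil's statement is true, so Emil is a truth-teller.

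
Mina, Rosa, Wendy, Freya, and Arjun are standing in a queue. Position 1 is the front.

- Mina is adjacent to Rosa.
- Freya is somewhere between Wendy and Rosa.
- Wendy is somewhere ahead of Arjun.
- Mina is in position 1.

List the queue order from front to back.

From clues 1–2: Freya is in {2,3,4}.
From clues 1–3: Wendy is in {1,4}.
From clues 1–4: Mina → position 1, Rosa → position 2, Freya → position 3, Wendy → position 4, Arjun → position 5.

Mina, Rosa, Freya, Wendy, Arjun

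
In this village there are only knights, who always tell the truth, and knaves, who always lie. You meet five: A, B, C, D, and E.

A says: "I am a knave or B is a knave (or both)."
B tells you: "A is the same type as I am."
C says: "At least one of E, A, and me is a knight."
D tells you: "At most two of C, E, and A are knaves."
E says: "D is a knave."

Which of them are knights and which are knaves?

A: knight, B: knave, C: knight, D: knight, E: knave

Consider A. Suppose A is a knave.
Then A's own statement would have to be false, but it can't be — contradiction.
So A is a knight.
With that fixed, C's statement is true, so C is a knight.
With that fixed, D's statement is true, so D is a knight.
With that fixed, E's statement is false, so E is a knave.
Consider B. Suppose B is a knight.
Then A's statement comes out false, contradicting A being a knight.
So B is a knave.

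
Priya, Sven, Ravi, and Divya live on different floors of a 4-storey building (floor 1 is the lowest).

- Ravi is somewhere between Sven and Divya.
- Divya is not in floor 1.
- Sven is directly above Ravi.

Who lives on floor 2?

Divya

With clues 1–3, Priya, Ravi, and Sven are ruled out for floor 2.
So floor 2 is Divya.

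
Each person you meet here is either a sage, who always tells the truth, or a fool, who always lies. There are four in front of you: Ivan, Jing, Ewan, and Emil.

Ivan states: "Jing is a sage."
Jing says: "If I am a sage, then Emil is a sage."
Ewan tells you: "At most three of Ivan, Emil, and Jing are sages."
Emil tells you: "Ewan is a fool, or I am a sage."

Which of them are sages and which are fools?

Ivan: sage, Jing: sage, Ewan: sage, Emil: sage

Regardless of anyone's role, Ewan's statement is true, so Ewan is a sage.
Consider Ivan. Suppose Ivan is a fool.
Then no assignment of the remaining roles makes every statement match its speaker's type — contradiction.
So Ivan is a sage.
Consider Jing. Suppose Jing is a fool.
Then Ivan's statement comes out false, contradicting Ivan being a sage.
So Jing is a sage.
Consider Emil. Suppose Emil is a fool.
Then Jing's statement comes out false, contradicting Jing being a sage.
So Emil is a sage.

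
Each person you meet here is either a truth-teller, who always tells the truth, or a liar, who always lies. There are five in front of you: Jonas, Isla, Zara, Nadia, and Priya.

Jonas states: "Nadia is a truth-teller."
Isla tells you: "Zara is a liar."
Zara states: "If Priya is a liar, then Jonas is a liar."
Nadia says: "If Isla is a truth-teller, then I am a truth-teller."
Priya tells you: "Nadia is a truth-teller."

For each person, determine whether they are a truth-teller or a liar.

Jonas: truth-teller, Isla: liar, Zara: truth-teller, Nadia: truth-teller, Priya: truth-teller

Consider Jonas. Suppose Jonas is a liar.
Then no assignment of the remaining roles makes every statement match its speaker's type — contradiction.
So Jonas is a truth-teller.
Consider Isla. Suppose Isla is a truth-teller.
Then no assignment of the remaining roles makes every statement match its speaker's type — contradiction.
So Isla is a liar.
With that fixed, Nadia's statement is true, so Nadia is a truth-teller.
With that fixed, Priya's statement is true, so Priya is a truth-teller.
With that fixed, Zara's statement is true, so Zara is a truth-teller.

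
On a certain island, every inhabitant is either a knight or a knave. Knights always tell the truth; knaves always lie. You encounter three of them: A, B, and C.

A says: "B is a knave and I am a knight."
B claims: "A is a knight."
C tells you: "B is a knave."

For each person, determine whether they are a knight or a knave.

A: knave, B: knave, C: knight

Consider A. Suppose A is a knight.
Then no assignment of the remaining roles makes every statement match its speaker's type — contradiction.
So A is a knave.
With that fixed, B's statement is false, so B is a knave.
With that fixed, C's statement is true, so C is a knight.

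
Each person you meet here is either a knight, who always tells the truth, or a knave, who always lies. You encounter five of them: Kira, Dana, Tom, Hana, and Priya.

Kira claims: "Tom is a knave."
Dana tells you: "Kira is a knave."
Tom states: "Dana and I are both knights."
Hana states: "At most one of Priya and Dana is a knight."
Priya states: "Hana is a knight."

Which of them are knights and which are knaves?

Kira: knight, Dana: knave, Tom: knave, Hana: knight, Priya: knight

Consider Kira. Suppose Kira is a knave.
Then no assignment of the remaining roles makes every statement match its speaker's type — contradiction.
So Kira is a knight.
With that fixed, Dana's statement is false, so Dana is a knave.
With that fixed, Tom's statement is false, so Tom is a knave.
With that fixed, Hana's statement is true, so Hana is a knight.
With that fixed, Priya's statement is true, so Priya is a knight.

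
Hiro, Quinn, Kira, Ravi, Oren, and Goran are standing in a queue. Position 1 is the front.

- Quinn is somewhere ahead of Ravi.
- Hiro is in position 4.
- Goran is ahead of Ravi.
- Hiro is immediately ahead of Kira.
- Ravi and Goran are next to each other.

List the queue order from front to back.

Quinn, Goran, Ravi, Hiro, Kira, Oren

From clue 1: Quinn is in {1,2,3,4,5}.
From clues 1–2: Hiro → position 4.
From clues 1–3: Ravi is in {3,5,6}.
From clues 1–4: Kira → position 5.
From clues 1–5: Quinn → position 1, Goran → position 2, Ravi → position 3, Oren → position 6.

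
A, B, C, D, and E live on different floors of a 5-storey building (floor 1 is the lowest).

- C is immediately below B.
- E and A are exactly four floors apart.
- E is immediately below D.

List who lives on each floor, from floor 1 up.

E, D, C, B, A

From clue 1: B is in {2,3,4,5}.
From clues 1–2: A is in {1,5}.
From clues 1–3: E → floor 1, D → floor 2, C → floor 3, B → floor 4, A → floor 5.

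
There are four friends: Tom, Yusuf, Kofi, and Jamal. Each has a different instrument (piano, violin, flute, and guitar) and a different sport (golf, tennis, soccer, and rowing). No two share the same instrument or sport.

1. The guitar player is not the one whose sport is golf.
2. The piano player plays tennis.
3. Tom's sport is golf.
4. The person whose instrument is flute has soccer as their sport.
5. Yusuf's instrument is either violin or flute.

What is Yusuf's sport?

With clues 1–3, golf is impossible for Yusuf's sport.
With clues 1–5, rowing and tennis are impossible for Yusuf's sport.
That leaves soccer.

soccer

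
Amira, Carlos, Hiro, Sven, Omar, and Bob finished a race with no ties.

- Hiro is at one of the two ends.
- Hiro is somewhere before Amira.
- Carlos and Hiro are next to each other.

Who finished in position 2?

With clue 1, Hiro is ruled out for place 2.
With clues 1–3, Amira, Bob, Omar, and Sven are ruled out for place 2.
So place 2 is Carlos.

Carlos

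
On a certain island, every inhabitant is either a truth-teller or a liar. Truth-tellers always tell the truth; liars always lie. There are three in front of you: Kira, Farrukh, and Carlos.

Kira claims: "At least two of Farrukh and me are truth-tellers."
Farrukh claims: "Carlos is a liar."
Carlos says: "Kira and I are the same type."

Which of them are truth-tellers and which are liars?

Kira: truth-teller, Farrukh: truth-teller, Carlos: liar

Consider Kira. Suppose Kira is a liar.
Then whichever role Carlos has, Carlos's statement has the wrong truth value — contradiction.
So Kira is a truth-teller.
Consider Farrukh. Suppose Farrukh is a liar.
Then Kira's statement comes out false, contradicting Kira being a truth-teller.
So Farrukh is a truth-teller.
Consider Carlos. Suppose Carlos is a truth-teller.
Then Farrukh's statement comes out false, contradicting Farrukh being a truth-teller.
So Carlos is a liar.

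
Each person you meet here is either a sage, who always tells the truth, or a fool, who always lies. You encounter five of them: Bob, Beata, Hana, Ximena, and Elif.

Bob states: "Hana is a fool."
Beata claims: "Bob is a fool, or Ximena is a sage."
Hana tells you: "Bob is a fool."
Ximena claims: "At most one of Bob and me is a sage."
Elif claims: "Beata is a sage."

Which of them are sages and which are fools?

Bob: fool, Beata: sage, Hana: sage, Ximena: sage, Elif: sage

Consider Bob. Suppose Bob is a sage.
Then whichever role Ximena has, Ximena's statement has the wrong truth value — contradiction.
So Bob is a fool.
With that fixed, Beata's statement is true, so Beata is a sage.
With that fixed, Hana's statement is true, so Hana is a sage.
With that fixed, Ximena's statement is true, so Ximena is a sage.
With that fixed, Elif's statement is true, so Elif is a sage.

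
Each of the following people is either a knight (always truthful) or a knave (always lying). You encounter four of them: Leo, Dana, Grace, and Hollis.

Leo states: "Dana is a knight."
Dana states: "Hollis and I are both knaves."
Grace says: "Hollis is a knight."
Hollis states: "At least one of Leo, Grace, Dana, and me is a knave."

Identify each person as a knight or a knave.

Consider Leo. Suppose Leo is a knight.
Then no assignment of the remaining roles makes every statement match its speaker's type — contradiction.
So Leo is a knave.
With that fixed, Hollis's statement is true, so Hollis is a knight.
With that fixed, Dana's statement is false, so Dana is a knave.
With that fixed, Grace's statement is true, so Grace is a knight.

Leo: knave, Dana: knave, Grace: knight, Hollis: knight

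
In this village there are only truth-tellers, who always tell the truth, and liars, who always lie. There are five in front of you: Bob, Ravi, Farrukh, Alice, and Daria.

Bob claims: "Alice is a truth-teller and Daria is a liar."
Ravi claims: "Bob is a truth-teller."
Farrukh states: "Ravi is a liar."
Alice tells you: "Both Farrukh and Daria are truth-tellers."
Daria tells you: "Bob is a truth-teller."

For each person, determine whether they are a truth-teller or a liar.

Consider Bob. Suppose Bob is a truth-teller.
Then no assignment of the remaining roles makes every statement match its speaker's type — contradiction.
So Bob is a liar.
With that fixed, Ravi's statement is false, so Ravi is a liar.
With that fixed, Farrukh's statement is true, so Farrukh is a truth-teller.
With that fixed, Daria's statement is false, so Daria is a liar.
With that fixed, Alice's statement is false, so Alice is a liar.

Bob: liar, Ravi: liar, Farrukh: truth-teller, Alice: liar, Daria: liar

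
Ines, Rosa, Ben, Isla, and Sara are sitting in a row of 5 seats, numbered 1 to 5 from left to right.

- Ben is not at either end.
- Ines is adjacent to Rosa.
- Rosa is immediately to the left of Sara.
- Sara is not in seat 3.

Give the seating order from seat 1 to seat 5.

Isla, Ben, Ines, Rosa, Sara

From clue 1: Ben is in {2,3,4}.
From clues 1–3: Ines is in {1,3}.
From clues 1–4: Isla → seat 1, Ben → seat 2, Ines → seat 3, Rosa → seat 4, Sara → seat 5.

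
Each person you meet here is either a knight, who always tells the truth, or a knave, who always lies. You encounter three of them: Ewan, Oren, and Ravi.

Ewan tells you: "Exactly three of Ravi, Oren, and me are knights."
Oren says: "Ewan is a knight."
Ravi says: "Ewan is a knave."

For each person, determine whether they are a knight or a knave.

Ewan: knave, Oren: knave, Ravi: knight

Consider Ewan. Suppose Ewan is a knight.
Then no assignment of the remaining roles makes every statement match its speaker's type — contradiction.
So Ewan is a knave.
With that fixed, Oren's statement is false, so Oren is a knave.
With that fixed, Ravi's statement is true, so Ravi is a knight.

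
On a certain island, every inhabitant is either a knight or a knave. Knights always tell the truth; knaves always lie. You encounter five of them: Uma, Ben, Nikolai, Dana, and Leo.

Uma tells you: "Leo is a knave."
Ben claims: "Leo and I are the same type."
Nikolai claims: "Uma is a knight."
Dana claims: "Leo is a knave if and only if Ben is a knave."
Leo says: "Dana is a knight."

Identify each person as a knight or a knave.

Consider Uma. Suppose Uma is a knight.
Then no assignment of the remaining roles makes every statement match its speaker's type — contradiction.
So Uma is a knave.
With that fixed, Nikolai's statement is false, so Nikolai is a knave.
Consider Ben. Suppose Ben is a knave.
Then no assignment of the remaining roles makes every statement match its speaker's type — contradiction.
So Ben is a knight.
Consider Dana. Suppose Dana is a knave.
Then no assignment of the remaining roles makes every statement match its speaker's type — contradiction.
So Dana is a knight.
With that fixed, Leo's statement is true, so Leo is a knight.

Uma: knave, Ben: knight, Nikolai: knave, Dana: knight, Leo: knight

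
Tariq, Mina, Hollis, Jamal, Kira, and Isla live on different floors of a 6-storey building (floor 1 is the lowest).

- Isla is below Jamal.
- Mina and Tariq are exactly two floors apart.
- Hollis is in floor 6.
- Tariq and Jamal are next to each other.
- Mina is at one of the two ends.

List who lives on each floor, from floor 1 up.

From clue 1: Jamal is in {2,3,4,5,6}.
From clues 1–3: Hollis → floor 6.
From clues 1–4: Isla is in {1,2,3}.
From clues 1–5: Mina → floor 1, Isla → floor 2, Tariq → floor 3, Jamal → floor 4, Kira → floor 5.

Mina, Isla, Tariq, Jamal, Kira, Hollis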